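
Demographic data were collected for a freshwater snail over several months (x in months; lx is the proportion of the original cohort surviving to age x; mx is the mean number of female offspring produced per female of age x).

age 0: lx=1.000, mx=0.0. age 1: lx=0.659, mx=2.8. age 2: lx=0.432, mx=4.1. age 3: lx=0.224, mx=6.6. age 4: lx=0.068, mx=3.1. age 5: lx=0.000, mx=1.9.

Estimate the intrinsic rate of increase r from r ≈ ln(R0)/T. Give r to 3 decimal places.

0.830

R0 = Σ lx·mx = 0 + 1.8452 + 1.7712 + 1.4784 + 0.2108 + 0 = 5.3056
Σ x·lx·mx = 10.666; T = 10.666/5.3056 = 2.01033…
r ≈ ln(R0)/T = ln(5.3056)/2.01033… = 0.83009… → 0.830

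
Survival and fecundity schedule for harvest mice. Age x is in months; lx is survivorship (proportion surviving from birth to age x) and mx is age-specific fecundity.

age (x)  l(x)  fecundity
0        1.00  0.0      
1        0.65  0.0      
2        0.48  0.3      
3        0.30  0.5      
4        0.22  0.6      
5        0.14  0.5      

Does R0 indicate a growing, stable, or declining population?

declining

R0 = Σ lx·mx = 0 + 0 + 0.144 + 0.15 + 0.132 + 0.07 = 0.496
R0 < 1, so the population is declining.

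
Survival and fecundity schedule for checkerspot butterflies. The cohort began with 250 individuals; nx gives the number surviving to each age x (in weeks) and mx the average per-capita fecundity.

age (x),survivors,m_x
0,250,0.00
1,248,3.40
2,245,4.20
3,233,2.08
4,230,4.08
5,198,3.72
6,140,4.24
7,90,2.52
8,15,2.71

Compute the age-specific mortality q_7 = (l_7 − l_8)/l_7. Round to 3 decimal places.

lx = nx/n0 = nx/250: 1, 0.992, 0.98, 0.932, 0.92, 0.792, 0.56, 0.36, 0.06
q_7 = (l_7 − l_8) / l_7 = (0.36 − 0.06) / 0.36
     = 0.3 / 0.36 = 0.833333… → 0.833

0.833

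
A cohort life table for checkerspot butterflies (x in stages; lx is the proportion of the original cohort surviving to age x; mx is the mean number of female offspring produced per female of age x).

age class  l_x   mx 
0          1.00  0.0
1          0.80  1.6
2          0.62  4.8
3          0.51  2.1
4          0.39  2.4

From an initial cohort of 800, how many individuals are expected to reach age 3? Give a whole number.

Expected survivors = N0 · l_3 = 800 × 0.51 = 408 → 408

408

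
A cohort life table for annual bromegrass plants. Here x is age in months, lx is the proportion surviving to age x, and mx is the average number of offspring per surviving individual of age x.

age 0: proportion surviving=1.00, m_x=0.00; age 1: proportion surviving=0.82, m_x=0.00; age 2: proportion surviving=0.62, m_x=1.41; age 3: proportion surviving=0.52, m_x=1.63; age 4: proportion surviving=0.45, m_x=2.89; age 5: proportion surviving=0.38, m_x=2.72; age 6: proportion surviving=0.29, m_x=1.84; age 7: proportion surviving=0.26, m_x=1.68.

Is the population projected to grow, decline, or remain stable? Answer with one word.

growing

R0 = Σ lx·mx = 0 + 0 + 0.8742 + 0.8476 + 1.3005 + 1.0336 + 0.5336 + 0.4368 = 5.0263
R0 > 1, so the population is growing.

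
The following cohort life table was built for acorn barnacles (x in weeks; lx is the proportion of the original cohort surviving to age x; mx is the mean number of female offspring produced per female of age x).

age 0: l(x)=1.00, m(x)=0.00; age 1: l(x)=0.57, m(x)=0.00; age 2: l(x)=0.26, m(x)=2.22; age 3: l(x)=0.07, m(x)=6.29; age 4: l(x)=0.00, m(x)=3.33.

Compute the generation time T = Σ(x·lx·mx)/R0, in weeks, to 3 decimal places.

2.433

lx·mx: 0, 0, 0.5772, 0.4403, 0 → R0 = 1.0175
x·lx·mx: 0, 0, 1.1544, 1.3209, 0 → Σ = 2.4753
T = 2.4753 / 1.0175 = 2.432727… → 2.433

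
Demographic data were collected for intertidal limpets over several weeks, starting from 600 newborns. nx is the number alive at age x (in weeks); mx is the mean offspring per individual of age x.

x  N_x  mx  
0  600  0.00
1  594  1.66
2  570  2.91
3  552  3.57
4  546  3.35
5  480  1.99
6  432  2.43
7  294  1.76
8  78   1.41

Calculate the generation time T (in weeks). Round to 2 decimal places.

3.65

lx = nx/n0 = nx/600: 1, 0.99, 0.95, 0.92, 0.91, 0.8, 0.72, 0.49, 0.13
lx·mx: 0, 1.6434, 2.7645, 3.2844, 3.0485, 1.592, 1.7496, 0.8624, 0.1833 → R0 = 15.1281
x·lx·mx: 0, 1.6434, 5.529, 9.8532, 12.194, 7.96, 10.4976, 6.0368, 1.4664 → Σ = 55.1804
T = 55.1804 / 15.1281 = 3.647543… → 3.65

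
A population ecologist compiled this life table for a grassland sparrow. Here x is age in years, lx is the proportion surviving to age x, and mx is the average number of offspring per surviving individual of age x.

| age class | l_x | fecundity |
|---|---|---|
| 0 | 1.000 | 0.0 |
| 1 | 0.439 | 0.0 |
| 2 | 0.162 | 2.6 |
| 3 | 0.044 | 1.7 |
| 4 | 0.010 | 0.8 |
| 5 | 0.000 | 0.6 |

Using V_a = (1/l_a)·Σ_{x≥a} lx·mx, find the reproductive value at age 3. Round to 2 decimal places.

lx·mx for x ≥ 3: 0.0748, 0.008, 0 → sum = 0.0828
V_3 = 0.0828 / l_3 = 0.0828 / 0.044 = 1.881818… → 1.88

1.88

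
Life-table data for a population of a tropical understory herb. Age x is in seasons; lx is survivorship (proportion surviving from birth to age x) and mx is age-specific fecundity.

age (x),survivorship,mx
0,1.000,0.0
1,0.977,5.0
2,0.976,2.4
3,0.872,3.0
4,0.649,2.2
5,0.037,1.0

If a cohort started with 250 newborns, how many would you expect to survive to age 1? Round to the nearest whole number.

244

Expected survivors = N0 · l_1 = 250 × 0.977 = 244.25 → 244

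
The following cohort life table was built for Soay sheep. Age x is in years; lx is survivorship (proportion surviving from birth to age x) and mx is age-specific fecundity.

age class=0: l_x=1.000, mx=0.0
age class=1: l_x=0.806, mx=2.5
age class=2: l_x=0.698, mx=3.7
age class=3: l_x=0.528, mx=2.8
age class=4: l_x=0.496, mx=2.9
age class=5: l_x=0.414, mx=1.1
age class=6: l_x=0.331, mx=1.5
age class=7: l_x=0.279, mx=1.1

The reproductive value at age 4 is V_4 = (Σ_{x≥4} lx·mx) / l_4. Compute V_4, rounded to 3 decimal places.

5.438

lx·mx for x ≥ 4: 1.4384, 0.4554, 0.4965, 0.3069 → sum = 2.6972
V_4 = 2.6972 / l_4 = 2.6972 / 0.496 = 5.437903… → 5.438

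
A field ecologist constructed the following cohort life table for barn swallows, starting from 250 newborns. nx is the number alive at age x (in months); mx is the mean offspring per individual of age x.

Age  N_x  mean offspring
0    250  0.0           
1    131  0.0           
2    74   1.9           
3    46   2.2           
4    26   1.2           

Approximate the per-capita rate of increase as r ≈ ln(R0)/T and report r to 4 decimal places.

0.0339

lx = nx/n0 = nx/250: 1, 0.524, 0.296, 0.184, 0.104
R0 = Σ lx·mx = 0 + 0 + 0.5624 + 0.4048 + 0.1248 = 1.092
Σ x·lx·mx = 2.8384; T = 2.8384/1.092 = 2.59927…
r ≈ ln(R0)/T = ln(1.092)/2.59927… = 0.03386… → 0.0339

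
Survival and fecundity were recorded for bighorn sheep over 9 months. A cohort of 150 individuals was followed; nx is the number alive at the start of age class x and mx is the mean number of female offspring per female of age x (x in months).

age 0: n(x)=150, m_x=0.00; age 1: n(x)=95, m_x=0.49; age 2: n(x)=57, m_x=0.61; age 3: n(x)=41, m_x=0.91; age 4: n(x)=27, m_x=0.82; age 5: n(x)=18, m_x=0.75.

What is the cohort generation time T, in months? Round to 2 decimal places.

lx = nx/n0 = nx/150: 1, 0.63333…, 0.38, 0.27333…, 0.18, 0.12
lx·mx: 0, 0.310333…, 0.2318, 0.248733…, 0.1476, 0.09 → R0 = 1.028467…
x·lx·mx: 0, 0.310333…, 0.4636, 0.7462…, 0.5904, 0.45 → Σ = 2.560533…
T = 2.560533… / 1.028467… = 2.489661… → 2.49

2.49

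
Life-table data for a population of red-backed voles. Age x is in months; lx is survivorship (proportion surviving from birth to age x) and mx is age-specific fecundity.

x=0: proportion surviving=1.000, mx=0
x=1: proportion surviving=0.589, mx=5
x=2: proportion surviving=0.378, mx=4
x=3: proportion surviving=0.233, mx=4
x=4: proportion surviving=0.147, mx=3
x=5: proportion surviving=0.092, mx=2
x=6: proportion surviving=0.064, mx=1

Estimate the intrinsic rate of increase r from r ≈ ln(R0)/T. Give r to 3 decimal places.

R0 = Σ lx·mx = 0 + 2.945 + 1.512 + 0.932 + 0.441 + 0.184 + 0.064 = 6.078
Σ x·lx·mx = 11.833; T = 11.833/6.078 = 1.94686…
r ≈ ln(R0)/T = ln(6.078)/1.94686… = 0.92697… → 0.927

0.927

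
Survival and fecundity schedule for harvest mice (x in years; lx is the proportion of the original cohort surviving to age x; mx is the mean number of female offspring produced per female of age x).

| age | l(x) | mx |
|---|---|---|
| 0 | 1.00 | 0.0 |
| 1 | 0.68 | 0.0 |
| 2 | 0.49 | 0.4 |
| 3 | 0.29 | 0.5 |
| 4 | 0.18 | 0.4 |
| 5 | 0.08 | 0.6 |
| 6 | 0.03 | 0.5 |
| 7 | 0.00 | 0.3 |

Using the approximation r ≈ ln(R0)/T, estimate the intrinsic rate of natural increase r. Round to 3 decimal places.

-0.245

R0 = Σ lx·mx = 0 + 0 + 0.196 + 0.145 + 0.072 + 0.048 + 0.015 + 0 = 0.476
Σ x·lx·mx = 1.445; T = 1.445/0.476 = 3.03571…
r ≈ ln(R0)/T = ln(0.476)/3.03571… = -0.24453… → -0.245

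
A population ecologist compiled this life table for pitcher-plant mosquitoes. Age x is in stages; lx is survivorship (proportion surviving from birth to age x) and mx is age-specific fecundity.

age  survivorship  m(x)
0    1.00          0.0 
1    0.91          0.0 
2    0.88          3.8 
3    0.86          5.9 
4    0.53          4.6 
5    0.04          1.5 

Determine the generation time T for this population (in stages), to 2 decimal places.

2.93

lx·mx: 0, 0, 3.344, 5.074, 2.438, 0.06 → R0 = 10.916
x·lx·mx: 0, 0, 6.688, 15.222, 9.752, 0.3 → Σ = 31.962
T = 31.962 / 10.916 = 2.927996… → 2.93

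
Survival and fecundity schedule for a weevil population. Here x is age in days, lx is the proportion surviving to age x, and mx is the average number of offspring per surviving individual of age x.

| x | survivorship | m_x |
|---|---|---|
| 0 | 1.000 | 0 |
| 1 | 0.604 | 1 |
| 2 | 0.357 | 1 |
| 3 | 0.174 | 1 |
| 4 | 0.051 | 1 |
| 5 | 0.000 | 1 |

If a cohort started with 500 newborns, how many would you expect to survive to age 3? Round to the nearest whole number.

Expected survivors = N0 · l_3 = 500 × 0.174 = 87 → 87

87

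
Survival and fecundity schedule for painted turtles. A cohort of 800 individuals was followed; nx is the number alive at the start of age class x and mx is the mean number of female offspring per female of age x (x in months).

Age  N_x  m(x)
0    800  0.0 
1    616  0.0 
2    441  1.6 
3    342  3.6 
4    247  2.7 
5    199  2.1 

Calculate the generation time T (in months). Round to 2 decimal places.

3.26

lx = nx/n0 = nx/800: 1, 0.77, 0.55125, 0.4275, 0.30875, 0.24875
lx·mx: 0, 0, 0.882, 1.539, 0.833625, 0.522375 → R0 = 3.777
x·lx·mx: 0, 0, 1.764, 4.617, 3.3345, 2.611875 → Σ = 12.327375
T = 12.327375 / 3.777 = 3.263801… → 3.26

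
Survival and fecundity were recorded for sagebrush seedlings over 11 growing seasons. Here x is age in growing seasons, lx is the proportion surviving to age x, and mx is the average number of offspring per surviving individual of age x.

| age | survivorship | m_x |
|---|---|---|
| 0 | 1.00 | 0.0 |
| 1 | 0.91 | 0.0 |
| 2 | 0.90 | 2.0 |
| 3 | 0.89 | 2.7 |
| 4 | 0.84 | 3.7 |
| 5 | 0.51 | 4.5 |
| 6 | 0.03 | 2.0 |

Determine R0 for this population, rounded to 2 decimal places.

lx·mx by age: 0, 0, 1.8, 2.403, 3.108, 2.295, 0.06
R0 = Σ lx·mx = 9.666 → 9.67

9.67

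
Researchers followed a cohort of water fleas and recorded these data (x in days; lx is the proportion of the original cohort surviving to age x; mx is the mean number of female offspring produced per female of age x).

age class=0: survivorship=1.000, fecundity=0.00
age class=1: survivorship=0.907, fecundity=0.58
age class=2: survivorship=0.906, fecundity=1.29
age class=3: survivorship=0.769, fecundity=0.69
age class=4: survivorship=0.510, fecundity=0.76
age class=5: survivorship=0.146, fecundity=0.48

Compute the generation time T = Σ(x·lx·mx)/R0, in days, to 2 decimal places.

lx·mx: 0, 0.52606, 1.16874, 0.53061, 0.3876, 0.07008 → R0 = 2.68309
x·lx·mx: 0, 0.52606, 2.33748, 1.59183, 1.5504, 0.3504 → Σ = 6.35617
T = 6.35617 / 2.68309 = 2.368974… → 2.37

2.37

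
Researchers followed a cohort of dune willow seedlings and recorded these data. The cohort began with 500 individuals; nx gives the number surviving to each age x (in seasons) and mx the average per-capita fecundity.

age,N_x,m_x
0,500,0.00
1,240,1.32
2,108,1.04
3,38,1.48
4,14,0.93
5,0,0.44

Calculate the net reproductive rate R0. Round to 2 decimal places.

1.00

lx = nx/n0 = nx/500: 1, 0.48, 0.216, 0.076, 0.028, 0
lx·mx by age: 0, 0.6336, 0.22464, 0.11248, 0.02604, 0
R0 = Σ lx·mx = 0.99676 → 1.00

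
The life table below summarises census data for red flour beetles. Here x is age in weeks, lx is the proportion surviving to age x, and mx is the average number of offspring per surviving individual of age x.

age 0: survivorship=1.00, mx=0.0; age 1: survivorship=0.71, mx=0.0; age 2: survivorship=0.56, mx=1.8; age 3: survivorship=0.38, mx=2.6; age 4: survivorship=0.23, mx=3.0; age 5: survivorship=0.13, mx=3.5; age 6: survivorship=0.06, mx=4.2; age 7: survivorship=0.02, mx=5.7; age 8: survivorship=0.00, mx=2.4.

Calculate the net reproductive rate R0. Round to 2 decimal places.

lx·mx by age: 0, 0, 1.008, 0.988, 0.69, 0.455, 0.252, 0.114, 0
R0 = Σ lx·mx = 3.507 → 3.51

3.51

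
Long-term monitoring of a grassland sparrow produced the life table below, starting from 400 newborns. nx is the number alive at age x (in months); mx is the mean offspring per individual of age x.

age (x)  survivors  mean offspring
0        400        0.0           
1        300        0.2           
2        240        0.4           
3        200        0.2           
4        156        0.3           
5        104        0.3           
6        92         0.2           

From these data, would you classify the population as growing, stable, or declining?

lx = nx/n0 = nx/400: 1, 0.75, 0.6, 0.5, 0.39, 0.26, 0.23
R0 = Σ lx·mx = 0 + 0.15 + 0.24 + 0.1 + 0.117 + 0.078 + 0.046 = 0.731
R0 < 1, so the population is declining.

declining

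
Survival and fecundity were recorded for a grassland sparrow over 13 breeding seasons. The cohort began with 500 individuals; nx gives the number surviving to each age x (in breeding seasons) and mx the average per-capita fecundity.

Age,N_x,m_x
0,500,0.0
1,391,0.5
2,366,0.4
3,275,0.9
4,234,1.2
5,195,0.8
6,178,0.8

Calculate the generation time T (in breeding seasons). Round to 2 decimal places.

lx = nx/n0 = nx/500: 1, 0.782, 0.732, 0.55, 0.468, 0.39, 0.356
lx·mx: 0, 0.391, 0.2928, 0.495, 0.5616, 0.312, 0.2848 → R0 = 2.3372
x·lx·mx: 0, 0.391, 0.5856, 1.485, 2.2464, 1.56, 1.7088 → Σ = 7.9768
T = 7.9768 / 2.3372 = 3.412973… → 3.41

3.41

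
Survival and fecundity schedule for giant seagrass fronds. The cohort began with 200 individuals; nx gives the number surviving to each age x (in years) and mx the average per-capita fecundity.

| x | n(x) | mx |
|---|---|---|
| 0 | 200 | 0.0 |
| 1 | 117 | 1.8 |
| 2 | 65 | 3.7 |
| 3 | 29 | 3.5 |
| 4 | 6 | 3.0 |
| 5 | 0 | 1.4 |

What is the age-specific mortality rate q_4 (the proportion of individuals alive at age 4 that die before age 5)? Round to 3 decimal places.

lx = nx/n0 = nx/200: 1, 0.585, 0.325, 0.145, 0.03, 0
q_4 = (l_4 − l_5) / l_4 = (0.03 − 0) / 0.03
     = 0.03 / 0.03 = 1 → 1.000

1.000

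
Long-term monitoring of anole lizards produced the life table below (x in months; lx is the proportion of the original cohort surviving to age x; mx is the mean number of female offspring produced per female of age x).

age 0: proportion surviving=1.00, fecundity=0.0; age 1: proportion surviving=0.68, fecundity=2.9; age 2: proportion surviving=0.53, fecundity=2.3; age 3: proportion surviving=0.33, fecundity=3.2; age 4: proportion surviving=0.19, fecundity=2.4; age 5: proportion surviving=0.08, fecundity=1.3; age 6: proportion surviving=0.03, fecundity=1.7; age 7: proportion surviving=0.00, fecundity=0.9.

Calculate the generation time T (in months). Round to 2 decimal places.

lx·mx: 0, 1.972, 1.219, 1.056, 0.456, 0.104, 0.051, 0 → R0 = 4.858
x·lx·mx: 0, 1.972, 2.438, 3.168, 1.824, 0.52, 0.306, 0 → Σ = 10.228
T = 10.228 / 4.858 = 2.105393… → 2.11

2.11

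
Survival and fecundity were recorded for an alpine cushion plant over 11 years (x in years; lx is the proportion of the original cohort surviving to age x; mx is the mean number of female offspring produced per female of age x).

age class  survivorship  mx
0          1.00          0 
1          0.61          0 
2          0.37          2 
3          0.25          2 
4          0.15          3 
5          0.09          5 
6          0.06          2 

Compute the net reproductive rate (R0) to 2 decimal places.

lx·mx by age: 0, 0, 0.74, 0.5, 0.45, 0.45, 0.12
R0 = Σ lx·mx = 2.26 → 2.26

2.26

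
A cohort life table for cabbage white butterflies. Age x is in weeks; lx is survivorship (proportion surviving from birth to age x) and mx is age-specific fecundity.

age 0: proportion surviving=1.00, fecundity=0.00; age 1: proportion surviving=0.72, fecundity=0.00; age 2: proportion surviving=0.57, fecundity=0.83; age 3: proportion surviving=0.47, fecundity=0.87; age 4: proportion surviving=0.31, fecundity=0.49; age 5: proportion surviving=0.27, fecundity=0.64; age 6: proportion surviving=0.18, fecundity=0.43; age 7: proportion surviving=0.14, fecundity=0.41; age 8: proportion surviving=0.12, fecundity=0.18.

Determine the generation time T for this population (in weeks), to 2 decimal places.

lx·mx: 0, 0, 0.4731, 0.4089, 0.1519, 0.1728, 0.0774, 0.0574, 0.0216 → R0 = 1.3631
x·lx·mx: 0, 0, 0.9462, 1.2267, 0.6076, 0.864, 0.4644, 0.4018, 0.1728 → Σ = 4.6835
T = 4.6835 / 1.3631 = 3.435918… → 3.44

3.44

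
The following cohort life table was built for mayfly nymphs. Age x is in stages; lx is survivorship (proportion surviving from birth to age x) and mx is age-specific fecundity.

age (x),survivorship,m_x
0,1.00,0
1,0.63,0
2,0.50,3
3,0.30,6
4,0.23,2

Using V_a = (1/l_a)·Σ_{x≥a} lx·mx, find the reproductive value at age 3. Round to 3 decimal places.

7.533

lx·mx for x ≥ 3: 1.8, 0.46 → sum = 2.26
V_3 = 2.26 / l_3 = 2.26 / 0.3 = 7.533333… → 7.533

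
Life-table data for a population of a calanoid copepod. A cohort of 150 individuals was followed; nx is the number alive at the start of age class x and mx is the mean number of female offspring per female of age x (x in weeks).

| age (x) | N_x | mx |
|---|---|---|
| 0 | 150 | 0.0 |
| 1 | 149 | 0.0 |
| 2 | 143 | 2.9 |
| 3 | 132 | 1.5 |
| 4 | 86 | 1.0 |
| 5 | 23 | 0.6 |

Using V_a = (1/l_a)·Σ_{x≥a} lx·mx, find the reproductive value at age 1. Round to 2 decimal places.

4.78

lx = nx/n0 = nx/150: 1, 0.99333…, 0.95333…, 0.88, 0.57333…, 0.15333…
lx·mx for x ≥ 1: 0, 2.764667…, 1.32, 0.573333…, 0.092… → sum = 4.75…
V_1 = 4.75… / l_1 = 4.75… / 0.993333… = 4.781879… → 4.78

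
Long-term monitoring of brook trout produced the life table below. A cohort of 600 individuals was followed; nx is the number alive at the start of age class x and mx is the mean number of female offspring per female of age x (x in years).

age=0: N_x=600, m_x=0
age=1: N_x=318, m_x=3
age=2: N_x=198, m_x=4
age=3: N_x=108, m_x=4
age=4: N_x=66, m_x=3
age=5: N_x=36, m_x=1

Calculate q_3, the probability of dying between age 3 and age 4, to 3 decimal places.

0.389

lx = nx/n0 = nx/600: 1, 0.53, 0.33, 0.18, 0.11, 0.06
q_3 = (l_3 − l_4) / l_3 = (0.18 − 0.11) / 0.18
     = 0.07 / 0.18 = 0.388889… → 0.389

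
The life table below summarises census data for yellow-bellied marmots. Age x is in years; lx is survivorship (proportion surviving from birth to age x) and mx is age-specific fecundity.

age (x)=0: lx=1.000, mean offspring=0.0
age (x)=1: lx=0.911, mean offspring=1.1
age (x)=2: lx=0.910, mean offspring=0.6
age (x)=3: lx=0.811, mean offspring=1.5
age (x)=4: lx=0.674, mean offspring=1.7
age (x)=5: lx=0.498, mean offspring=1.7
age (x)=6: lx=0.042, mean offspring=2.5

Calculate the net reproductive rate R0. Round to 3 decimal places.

lx·mx by age: 0, 1.0021, 0.546, 1.2165, 1.1458, 0.8466, 0.105
R0 = Σ lx·mx = 4.862 → 4.862

4.862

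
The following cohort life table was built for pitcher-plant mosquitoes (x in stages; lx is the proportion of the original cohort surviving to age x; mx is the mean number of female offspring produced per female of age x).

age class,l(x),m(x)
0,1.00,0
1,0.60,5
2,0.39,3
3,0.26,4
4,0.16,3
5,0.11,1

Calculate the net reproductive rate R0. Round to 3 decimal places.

5.800

lx·mx by age: 0, 3, 1.17, 1.04, 0.48, 0.11
R0 = Σ lx·mx = 5.8 → 5.800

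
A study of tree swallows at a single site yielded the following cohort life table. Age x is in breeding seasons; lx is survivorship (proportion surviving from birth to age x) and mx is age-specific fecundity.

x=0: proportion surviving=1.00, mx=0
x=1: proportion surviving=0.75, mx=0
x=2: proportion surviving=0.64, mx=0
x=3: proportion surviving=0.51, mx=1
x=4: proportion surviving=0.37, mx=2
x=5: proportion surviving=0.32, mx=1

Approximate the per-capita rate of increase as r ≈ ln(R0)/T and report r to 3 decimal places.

0.116

R0 = Σ lx·mx = 0 + 0 + 0 + 0.51 + 0.74 + 0.32 = 1.57
Σ x·lx·mx = 6.09; T = 6.09/1.57 = 3.87898…
r ≈ ln(R0)/T = ln(1.57)/3.87898… = 0.11629… → 0.116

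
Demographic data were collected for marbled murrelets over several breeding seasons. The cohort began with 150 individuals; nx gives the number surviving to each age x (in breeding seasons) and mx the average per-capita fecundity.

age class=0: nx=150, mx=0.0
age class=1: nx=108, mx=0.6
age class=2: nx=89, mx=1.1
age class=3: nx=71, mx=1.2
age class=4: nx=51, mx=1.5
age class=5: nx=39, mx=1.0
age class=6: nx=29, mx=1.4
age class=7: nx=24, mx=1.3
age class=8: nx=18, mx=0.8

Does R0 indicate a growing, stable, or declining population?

growing

lx = nx/n0 = nx/150: 1, 0.72, 0.59333…, 0.47333…, 0.34, 0.26, 0.19333…, 0.16, 0.12
R0 = Σ lx·mx = 0 + 0.432 + 0.652667… + 0.568… + 0.51 + 0.26 + 0.270667… + 0.208 + 0.096 = 2.997333…
R0 > 1, so the population is growing.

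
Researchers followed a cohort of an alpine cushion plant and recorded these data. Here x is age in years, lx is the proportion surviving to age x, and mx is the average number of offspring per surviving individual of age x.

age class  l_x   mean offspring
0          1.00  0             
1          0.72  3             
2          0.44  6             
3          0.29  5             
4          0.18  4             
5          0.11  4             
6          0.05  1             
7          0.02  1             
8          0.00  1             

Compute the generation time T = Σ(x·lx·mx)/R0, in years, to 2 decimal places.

2.31

lx·mx: 0, 2.16, 2.64, 1.45, 0.72, 0.44, 0.05, 0.02, 0 → R0 = 7.48
x·lx·mx: 0, 2.16, 5.28, 4.35, 2.88, 2.2, 0.3, 0.14, 0 → Σ = 17.31
T = 17.31 / 7.48 = 2.314171… → 2.31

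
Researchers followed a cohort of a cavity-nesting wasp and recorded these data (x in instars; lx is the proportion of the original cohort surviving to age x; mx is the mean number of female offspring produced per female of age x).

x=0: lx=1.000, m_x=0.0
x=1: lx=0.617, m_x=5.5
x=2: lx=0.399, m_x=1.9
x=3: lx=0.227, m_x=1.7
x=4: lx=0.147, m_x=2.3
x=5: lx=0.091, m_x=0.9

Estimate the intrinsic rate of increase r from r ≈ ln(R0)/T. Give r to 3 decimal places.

1.014

R0 = Σ lx·mx = 0 + 3.3935 + 0.7581 + 0.3859 + 0.3381 + 0.0819 = 4.9575
Σ x·lx·mx = 7.8293; T = 7.8293/4.9575 = 1.57928…
r ≈ ln(R0)/T = ln(4.9575)/1.57928… = 1.01369… → 1.014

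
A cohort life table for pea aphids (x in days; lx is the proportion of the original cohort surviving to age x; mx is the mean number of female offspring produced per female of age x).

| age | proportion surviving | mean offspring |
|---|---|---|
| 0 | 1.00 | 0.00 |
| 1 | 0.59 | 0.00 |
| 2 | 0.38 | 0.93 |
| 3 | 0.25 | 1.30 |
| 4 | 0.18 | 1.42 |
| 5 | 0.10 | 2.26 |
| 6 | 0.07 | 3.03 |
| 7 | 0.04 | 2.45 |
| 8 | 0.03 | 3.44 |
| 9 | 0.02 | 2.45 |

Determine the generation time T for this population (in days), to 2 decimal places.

4.35

lx·mx: 0, 0, 0.3534, 0.325, 0.2556, 0.226, 0.2121, 0.098, 0.1032, 0.049 → R0 = 1.6223
x·lx·mx: 0, 0, 0.7068, 0.975, 1.0224, 1.13, 1.2726, 0.686, 0.8256, 0.441 → Σ = 7.0594
T = 7.0594 / 1.6223 = 4.351476… → 4.35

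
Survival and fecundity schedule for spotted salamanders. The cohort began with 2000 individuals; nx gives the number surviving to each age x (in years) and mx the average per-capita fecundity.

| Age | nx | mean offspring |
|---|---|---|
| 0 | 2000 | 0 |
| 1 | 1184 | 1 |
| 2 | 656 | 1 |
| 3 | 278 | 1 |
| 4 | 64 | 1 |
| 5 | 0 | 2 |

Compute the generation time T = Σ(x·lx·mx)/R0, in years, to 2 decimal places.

lx = nx/n0 = nx/2000: 1, 0.592, 0.328, 0.139, 0.032, 0
lx·mx: 0, 0.592, 0.328, 0.139, 0.032, 0 → R0 = 1.091
x·lx·mx: 0, 0.592, 0.656, 0.417, 0.128, 0 → Σ = 1.793
T = 1.793 / 1.091 = 1.643446… → 1.64

1.64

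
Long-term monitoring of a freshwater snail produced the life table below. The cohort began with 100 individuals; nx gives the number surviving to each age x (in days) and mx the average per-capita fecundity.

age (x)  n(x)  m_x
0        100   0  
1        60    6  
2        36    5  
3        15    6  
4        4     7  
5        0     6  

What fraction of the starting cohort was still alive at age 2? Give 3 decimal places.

0.360

l_2 = n_2/n_0 = 36/100 = 0.36 → 0.360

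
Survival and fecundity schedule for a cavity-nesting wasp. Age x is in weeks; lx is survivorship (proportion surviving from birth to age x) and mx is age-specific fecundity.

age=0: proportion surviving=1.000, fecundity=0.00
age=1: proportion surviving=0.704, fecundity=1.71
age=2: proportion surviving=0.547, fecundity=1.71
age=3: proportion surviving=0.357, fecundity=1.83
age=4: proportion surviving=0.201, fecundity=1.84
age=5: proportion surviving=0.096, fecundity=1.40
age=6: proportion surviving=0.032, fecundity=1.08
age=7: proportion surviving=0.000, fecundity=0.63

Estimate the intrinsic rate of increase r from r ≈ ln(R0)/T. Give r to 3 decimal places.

0.542

R0 = Σ lx·mx = 0 + 1.20384 + 0.93537 + 0.65331 + 0.36984 + 0.1344 + 0.03456 + 0 = 3.33132
Σ x·lx·mx = 7.39323; T = 7.39323/3.33132 = 2.21931…
r ≈ ln(R0)/T = ln(3.33132)/2.21931… = 0.54223… → 0.542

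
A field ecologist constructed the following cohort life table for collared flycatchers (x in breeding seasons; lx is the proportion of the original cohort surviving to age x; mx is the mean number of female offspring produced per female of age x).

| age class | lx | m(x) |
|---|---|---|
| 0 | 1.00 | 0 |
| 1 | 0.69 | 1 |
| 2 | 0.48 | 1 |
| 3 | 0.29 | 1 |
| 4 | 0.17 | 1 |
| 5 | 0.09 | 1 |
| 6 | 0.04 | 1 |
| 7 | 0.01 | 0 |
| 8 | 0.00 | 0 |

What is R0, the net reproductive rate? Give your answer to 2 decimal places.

lx·mx by age: 0, 0.69, 0.48, 0.29, 0.17, 0.09, 0.04, 0, 0
R0 = Σ lx·mx = 1.76 → 1.76

1.76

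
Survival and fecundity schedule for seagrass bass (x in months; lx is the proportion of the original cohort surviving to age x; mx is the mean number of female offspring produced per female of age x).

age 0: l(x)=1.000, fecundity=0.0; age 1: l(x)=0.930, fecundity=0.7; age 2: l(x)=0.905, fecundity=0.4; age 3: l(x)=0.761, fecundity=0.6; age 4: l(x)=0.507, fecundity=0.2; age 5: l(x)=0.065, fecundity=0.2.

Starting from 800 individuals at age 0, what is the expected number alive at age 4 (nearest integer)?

Expected survivors = N0 · l_4 = 800 × 0.507 = 405.6 → 406

406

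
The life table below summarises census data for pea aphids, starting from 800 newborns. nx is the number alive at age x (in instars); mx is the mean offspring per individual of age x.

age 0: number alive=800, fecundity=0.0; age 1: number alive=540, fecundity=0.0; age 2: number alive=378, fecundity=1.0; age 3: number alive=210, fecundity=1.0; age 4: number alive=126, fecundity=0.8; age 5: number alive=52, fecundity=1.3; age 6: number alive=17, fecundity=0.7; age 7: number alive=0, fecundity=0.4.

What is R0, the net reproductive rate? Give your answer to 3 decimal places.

0.960

lx = nx/n0 = nx/800: 1, 0.675, 0.4725, 0.2625, 0.1575, 0.065, 0.02125, 0
lx·mx by age: 0, 0, 0.4725, 0.2625, 0.126, 0.0845, 0.014875, 0
R0 = Σ lx·mx = 0.960375 → 0.960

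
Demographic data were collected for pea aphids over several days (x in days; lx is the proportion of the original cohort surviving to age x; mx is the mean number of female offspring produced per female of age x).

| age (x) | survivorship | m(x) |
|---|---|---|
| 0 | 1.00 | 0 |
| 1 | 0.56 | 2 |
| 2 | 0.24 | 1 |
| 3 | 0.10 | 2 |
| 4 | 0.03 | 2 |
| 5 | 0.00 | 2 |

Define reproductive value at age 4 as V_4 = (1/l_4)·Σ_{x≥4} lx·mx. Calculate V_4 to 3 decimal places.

2.000

lx·mx for x ≥ 4: 0.06, 0 → sum = 0.06
V_4 = 0.06 / l_4 = 0.06 / 0.03 = 2 → 2.000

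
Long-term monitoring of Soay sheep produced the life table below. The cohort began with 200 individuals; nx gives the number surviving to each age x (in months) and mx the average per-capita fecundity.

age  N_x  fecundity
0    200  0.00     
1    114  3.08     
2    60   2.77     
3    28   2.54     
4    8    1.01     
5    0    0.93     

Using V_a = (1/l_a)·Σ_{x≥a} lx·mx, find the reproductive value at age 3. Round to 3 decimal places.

lx = nx/n0 = nx/200: 1, 0.57, 0.3, 0.14, 0.04, 0
lx·mx for x ≥ 3: 0.3556, 0.0404, 0 → sum = 0.396
V_3 = 0.396 / l_3 = 0.396 / 0.14 = 2.828571… → 2.829

2.829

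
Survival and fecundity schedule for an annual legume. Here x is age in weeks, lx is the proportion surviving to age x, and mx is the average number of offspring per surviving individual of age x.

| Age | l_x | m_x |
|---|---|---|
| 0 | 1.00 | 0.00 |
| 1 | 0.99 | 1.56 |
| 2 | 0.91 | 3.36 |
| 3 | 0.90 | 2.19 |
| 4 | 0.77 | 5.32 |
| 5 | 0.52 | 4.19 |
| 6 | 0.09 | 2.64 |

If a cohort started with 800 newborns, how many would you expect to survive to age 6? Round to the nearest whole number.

72

Expected survivors = N0 · l_6 = 800 × 0.09 = 72 → 72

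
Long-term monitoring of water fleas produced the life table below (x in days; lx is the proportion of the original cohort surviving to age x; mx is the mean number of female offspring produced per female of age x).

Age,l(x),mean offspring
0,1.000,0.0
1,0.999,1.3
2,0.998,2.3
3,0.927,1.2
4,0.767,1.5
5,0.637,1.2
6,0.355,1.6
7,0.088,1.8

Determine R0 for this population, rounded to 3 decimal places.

lx·mx by age: 0, 1.2987, 2.2954, 1.1124, 1.1505, 0.7644, 0.568, 0.1584
R0 = Σ lx·mx = 7.3478 → 7.348

7.348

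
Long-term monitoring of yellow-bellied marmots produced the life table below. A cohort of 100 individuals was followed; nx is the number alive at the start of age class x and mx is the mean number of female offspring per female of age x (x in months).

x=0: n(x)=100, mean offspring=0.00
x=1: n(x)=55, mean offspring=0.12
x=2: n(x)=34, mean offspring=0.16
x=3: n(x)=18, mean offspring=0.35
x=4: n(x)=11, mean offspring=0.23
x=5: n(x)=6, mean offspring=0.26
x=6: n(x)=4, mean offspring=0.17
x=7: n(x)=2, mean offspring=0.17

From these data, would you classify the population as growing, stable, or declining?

lx = nx/n0 = nx/100: 1, 0.55, 0.34, 0.18, 0.11, 0.06, 0.04, 0.02
R0 = Σ lx·mx = 0 + 0.066 + 0.0544 + 0.063 + 0.0253 + 0.0156 + 0.0068 + 0.0034 = 0.2345
R0 < 1, so the population is declining.

declining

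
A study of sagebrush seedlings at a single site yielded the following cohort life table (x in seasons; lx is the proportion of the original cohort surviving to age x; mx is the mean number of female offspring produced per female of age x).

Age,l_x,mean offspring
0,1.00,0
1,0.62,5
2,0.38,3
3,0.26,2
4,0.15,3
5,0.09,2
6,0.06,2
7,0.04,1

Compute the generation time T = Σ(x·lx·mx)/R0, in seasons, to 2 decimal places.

lx·mx: 0, 3.1, 1.14, 0.52, 0.45, 0.18, 0.12, 0.04 → R0 = 5.55
x·lx·mx: 0, 3.1, 2.28, 1.56, 1.8, 0.9, 0.72, 0.28 → Σ = 10.64
T = 10.64 / 5.55 = 1.917117… → 1.92

1.92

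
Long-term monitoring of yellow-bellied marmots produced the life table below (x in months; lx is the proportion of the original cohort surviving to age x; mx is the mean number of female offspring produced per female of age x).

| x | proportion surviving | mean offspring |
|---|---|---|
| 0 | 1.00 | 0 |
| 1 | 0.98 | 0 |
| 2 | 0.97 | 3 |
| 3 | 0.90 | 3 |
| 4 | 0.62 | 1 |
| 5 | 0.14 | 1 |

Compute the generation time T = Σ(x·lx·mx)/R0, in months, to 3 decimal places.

2.684

lx·mx: 0, 0, 2.91, 2.7, 0.62, 0.14 → R0 = 6.37
x·lx·mx: 0, 0, 5.82, 8.1, 2.48, 0.7 → Σ = 17.1
T = 17.1 / 6.37 = 2.684458… → 2.684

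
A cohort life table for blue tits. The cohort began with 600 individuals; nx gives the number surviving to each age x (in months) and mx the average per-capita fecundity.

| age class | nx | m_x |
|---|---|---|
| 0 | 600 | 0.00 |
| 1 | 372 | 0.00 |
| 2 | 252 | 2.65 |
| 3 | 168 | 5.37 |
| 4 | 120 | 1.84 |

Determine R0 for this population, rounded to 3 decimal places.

2.985

lx = nx/n0 = nx/600: 1, 0.62, 0.42, 0.28, 0.2
lx·mx by age: 0, 0, 1.113, 1.5036, 0.368
R0 = Σ lx·mx = 2.9846 → 2.985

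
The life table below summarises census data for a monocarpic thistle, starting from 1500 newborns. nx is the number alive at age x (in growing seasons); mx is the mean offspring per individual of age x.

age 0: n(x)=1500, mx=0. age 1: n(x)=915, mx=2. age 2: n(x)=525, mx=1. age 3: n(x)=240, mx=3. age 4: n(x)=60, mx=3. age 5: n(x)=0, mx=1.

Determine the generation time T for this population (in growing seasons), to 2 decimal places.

1.77

lx = nx/n0 = nx/1500: 1, 0.61, 0.35, 0.16, 0.04, 0
lx·mx: 0, 1.22, 0.35, 0.48, 0.12, 0 → R0 = 2.17
x·lx·mx: 0, 1.22, 0.7, 1.44, 0.48, 0 → Σ = 3.84
T = 3.84 / 2.17 = 1.769585… → 1.77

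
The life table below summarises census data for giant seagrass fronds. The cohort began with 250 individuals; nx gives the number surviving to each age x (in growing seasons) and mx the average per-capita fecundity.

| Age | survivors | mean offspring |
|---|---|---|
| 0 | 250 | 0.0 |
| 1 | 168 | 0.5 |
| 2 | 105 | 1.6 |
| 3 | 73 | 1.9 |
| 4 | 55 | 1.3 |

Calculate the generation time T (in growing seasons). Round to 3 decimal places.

2.428

lx = nx/n0 = nx/250: 1, 0.672, 0.42, 0.292, 0.22
lx·mx: 0, 0.336, 0.672, 0.5548, 0.286 → R0 = 1.8488
x·lx·mx: 0, 0.336, 1.344, 1.6644, 1.144 → Σ = 4.4884
T = 4.4884 / 1.8488 = 2.427737… → 2.428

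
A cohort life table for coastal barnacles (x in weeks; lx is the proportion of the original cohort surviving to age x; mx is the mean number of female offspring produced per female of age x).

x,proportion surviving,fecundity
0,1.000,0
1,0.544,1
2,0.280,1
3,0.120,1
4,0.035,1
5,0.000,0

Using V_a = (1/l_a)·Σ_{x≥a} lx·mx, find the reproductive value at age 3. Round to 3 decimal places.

lx·mx for x ≥ 3: 0.12, 0.035, 0 → sum = 0.155
V_3 = 0.155 / l_3 = 0.155 / 0.12 = 1.291667… → 1.292

1.292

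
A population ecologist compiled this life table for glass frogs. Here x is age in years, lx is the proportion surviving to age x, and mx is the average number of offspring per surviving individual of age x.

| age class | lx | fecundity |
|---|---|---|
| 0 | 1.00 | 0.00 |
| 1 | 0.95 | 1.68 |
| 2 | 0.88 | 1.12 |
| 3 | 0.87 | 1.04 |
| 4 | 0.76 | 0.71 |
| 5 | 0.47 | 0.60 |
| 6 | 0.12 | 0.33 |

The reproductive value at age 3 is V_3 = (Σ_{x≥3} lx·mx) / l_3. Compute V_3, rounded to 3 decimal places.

lx·mx for x ≥ 3: 0.9048, 0.5396, 0.282, 0.0396 → sum = 1.766
V_3 = 1.766 / l_3 = 1.766 / 0.87 = 2.029885… → 2.030

2.030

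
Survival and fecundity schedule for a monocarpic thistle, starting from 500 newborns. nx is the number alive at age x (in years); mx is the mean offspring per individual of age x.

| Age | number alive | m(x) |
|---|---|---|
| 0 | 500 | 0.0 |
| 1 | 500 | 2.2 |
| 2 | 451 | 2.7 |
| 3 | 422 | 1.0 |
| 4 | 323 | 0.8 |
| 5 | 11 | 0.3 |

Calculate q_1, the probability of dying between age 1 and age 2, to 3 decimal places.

0.098

lx = nx/n0 = nx/500: 1, 1, 0.902, 0.844, 0.646, 0.022
q_1 = (l_1 − l_2) / l_1 = (1 − 0.902) / 1
     = 0.098 / 1 = 0.098 → 0.098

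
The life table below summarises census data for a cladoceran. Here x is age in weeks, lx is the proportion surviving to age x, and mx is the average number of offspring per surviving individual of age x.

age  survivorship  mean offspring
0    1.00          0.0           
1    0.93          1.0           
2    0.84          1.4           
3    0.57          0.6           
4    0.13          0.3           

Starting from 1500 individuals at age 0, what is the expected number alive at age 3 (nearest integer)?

855

Expected survivors = N0 · l_3 = 1500 × 0.57 = 855 → 855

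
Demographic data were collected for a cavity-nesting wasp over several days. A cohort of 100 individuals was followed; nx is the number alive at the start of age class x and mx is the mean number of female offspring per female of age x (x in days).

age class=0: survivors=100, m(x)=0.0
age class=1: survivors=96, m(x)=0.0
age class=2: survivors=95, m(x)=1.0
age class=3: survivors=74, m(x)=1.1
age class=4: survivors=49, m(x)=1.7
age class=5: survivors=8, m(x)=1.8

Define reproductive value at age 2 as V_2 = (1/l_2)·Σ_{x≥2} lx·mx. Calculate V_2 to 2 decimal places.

2.89

lx = nx/n0 = nx/100: 1, 0.96, 0.95, 0.74, 0.49, 0.08
lx·mx for x ≥ 2: 0.95, 0.814, 0.833, 0.144 → sum = 2.741
V_2 = 2.741 / l_2 = 2.741 / 0.95 = 2.885263… → 2.89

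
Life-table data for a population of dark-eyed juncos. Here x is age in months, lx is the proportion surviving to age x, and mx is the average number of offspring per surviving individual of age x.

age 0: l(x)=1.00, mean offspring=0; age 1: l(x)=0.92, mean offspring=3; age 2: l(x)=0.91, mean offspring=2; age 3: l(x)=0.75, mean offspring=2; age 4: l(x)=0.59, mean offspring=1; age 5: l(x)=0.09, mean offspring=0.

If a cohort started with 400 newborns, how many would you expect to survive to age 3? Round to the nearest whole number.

Expected survivors = N0 · l_3 = 400 × 0.75 = 300 → 300

300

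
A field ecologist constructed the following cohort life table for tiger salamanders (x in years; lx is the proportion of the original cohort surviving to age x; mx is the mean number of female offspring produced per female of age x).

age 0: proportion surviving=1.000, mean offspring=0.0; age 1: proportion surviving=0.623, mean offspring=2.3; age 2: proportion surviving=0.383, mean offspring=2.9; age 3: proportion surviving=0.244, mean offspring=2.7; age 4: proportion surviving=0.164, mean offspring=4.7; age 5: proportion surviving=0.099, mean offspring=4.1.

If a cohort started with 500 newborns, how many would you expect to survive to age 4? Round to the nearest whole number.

82

Expected survivors = N0 · l_4 = 500 × 0.164 = 82 → 82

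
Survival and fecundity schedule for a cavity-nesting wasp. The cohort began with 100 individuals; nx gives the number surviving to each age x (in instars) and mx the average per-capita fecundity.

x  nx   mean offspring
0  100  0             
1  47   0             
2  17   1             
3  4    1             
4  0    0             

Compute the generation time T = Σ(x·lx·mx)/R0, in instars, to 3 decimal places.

lx = nx/n0 = nx/100: 1, 0.47, 0.17, 0.04, 0
lx·mx: 0, 0, 0.17, 0.04, 0 → R0 = 0.21
x·lx·mx: 0, 0, 0.34, 0.12, 0 → Σ = 0.46
T = 0.46 / 0.21 = 2.190476… → 2.190

2.190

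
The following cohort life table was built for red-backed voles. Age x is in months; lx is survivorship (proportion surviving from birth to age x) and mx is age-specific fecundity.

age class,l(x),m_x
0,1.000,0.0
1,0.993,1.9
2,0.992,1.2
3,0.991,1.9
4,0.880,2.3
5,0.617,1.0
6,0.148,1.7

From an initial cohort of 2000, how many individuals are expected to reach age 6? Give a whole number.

296

Expected survivors = N0 · l_6 = 2000 × 0.148 = 296 → 296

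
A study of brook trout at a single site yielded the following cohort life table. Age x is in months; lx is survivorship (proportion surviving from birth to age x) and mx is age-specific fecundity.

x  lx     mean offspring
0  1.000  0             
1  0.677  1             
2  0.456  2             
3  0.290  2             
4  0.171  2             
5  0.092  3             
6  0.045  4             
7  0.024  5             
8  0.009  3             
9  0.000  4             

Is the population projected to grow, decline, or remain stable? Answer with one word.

R0 = Σ lx·mx = 0 + 0.677 + 0.912 + 0.58 + 0.342 + 0.276 + 0.18 + 0.12 + 0.027 + 0 = 3.114
R0 > 1, so the population is growing.

growing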